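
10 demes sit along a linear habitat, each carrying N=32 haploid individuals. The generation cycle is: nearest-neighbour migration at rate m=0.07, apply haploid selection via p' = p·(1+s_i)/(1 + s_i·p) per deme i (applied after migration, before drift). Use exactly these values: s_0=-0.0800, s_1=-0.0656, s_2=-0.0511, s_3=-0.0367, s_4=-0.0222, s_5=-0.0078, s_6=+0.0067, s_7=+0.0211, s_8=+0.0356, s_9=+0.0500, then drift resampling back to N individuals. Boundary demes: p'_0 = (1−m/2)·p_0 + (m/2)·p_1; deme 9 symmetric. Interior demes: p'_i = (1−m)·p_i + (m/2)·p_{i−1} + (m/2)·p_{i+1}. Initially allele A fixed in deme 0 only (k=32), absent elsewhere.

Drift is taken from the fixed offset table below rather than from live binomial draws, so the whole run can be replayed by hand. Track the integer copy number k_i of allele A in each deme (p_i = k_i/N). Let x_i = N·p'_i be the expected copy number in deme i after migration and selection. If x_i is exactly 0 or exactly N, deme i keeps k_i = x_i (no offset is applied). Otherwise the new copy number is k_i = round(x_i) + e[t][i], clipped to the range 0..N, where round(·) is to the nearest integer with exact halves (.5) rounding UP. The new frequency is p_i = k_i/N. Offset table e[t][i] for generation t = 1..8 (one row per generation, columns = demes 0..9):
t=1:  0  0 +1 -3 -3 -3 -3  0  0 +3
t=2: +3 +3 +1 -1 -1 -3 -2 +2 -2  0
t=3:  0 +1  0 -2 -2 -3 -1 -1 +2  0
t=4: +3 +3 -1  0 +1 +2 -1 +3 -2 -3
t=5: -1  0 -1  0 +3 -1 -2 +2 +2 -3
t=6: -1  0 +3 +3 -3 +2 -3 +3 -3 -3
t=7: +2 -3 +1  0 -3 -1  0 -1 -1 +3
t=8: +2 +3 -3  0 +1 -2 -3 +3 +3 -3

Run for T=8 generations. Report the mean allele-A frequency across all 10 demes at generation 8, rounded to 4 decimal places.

0.1250

t=0: k=[32 0 0 0 0 0 0 0 0 0]
t=1: x=[30.7863 1.0489 0.0000 0.0000 0.0000 0.0000 0.0000 0.0000 0.0000 0.0000] k=[31 1 0 0 0 0 0 0 0 0]
t=2: x=[29.7841 1.8906 0.0332 0.0000 0.0000 0.0000 0.0000 0.0000 0.0000 0.0000] k=[32 5 1 0 0 0 0 0 0 0]
t=3: x=[30.9755 5.4895 1.0504 0.0337 0.0000 0.0000 0.0000 0.0000 0.0000 0.0000] k=[31 6 1 0 0 0 0 0 0 0]
t=4: x=[29.9723 6.3477 1.0837 0.0337 0.0000 0.0000 0.0000 0.0000 0.0000 0.0000] k=[32 9 0 0 0 0 0 0 0 0]
t=5: x=[31.1269 9.0434 0.2991 0.0000 0.0000 0.0000 0.0000 0.0000 0.0000 0.0000] k=[30 9 0 0 0 0 0 0 0 0]
t=6: x=[29.0491 8.9754 0.2991 0.0000 0.0000 0.0000 0.0000 0.0000 0.0000 0.0000] k=[28 9 3 0 0 0 0 0 0 0]
t=7: x=[26.9928 9.0094 2.9610 0.1012 0.0000 0.0000 0.0000 0.0000 0.0000 0.0000] k=[29 6 4 0 0 0 0 0 0 0]
t=8: x=[27.9065 6.3813 3.7527 0.1349 0.0000 0.0000 0.0000 0.0000 0.0000 0.0000] k=[30 9 1 0 0 0 0 0 0 0]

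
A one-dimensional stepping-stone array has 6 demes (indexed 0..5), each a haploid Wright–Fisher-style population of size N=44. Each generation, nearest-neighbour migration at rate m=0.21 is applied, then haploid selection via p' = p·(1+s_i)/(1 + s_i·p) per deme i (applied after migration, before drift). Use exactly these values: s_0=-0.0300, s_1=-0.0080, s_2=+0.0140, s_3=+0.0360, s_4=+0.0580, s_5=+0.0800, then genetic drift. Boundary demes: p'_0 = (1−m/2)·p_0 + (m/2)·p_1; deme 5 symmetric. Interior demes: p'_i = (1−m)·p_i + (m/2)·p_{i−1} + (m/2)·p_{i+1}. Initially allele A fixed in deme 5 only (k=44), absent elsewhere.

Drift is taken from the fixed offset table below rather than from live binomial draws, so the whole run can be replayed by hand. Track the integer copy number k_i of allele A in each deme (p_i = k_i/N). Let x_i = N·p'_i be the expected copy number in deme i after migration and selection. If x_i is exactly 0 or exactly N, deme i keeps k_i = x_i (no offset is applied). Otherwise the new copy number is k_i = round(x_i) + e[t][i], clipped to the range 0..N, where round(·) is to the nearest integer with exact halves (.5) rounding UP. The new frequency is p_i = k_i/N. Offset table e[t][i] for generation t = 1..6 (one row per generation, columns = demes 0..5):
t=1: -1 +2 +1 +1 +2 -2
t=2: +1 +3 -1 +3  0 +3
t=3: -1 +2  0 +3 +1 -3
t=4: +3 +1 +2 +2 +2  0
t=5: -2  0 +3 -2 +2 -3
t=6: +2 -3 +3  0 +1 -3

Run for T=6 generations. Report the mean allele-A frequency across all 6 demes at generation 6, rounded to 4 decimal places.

0.2462

t=0: k=[0 0 0 0 0 44]
t=1: x=[0.0000 0.0000 0.0000 0.0000 4.8584 39.6887] k=[0 0 0 0 7 38]
t=2: x=[0.0000 0.0000 0.0000 0.7610 9.9473 35.2949] k=[0 0 0 4 10 38]
t=3: x=[0.0000 0.0000 0.4258 4.3466 12.8160 35.5957] k=[0 0 0 7 14 33]
t=4: x=[0.0000 0.0000 0.7451 7.2107 15.8267 31.6985] k=[0 0 3 9 18 32]
t=5: x=[0.0000 0.3125 3.3579 9.5773 19.1323 31.2384] k=[0 0 6 8 21 28]
t=6: x=[0.0000 0.6250 5.6481 9.4141 20.9879 28.0554] k=[0 0 9 9 22 25]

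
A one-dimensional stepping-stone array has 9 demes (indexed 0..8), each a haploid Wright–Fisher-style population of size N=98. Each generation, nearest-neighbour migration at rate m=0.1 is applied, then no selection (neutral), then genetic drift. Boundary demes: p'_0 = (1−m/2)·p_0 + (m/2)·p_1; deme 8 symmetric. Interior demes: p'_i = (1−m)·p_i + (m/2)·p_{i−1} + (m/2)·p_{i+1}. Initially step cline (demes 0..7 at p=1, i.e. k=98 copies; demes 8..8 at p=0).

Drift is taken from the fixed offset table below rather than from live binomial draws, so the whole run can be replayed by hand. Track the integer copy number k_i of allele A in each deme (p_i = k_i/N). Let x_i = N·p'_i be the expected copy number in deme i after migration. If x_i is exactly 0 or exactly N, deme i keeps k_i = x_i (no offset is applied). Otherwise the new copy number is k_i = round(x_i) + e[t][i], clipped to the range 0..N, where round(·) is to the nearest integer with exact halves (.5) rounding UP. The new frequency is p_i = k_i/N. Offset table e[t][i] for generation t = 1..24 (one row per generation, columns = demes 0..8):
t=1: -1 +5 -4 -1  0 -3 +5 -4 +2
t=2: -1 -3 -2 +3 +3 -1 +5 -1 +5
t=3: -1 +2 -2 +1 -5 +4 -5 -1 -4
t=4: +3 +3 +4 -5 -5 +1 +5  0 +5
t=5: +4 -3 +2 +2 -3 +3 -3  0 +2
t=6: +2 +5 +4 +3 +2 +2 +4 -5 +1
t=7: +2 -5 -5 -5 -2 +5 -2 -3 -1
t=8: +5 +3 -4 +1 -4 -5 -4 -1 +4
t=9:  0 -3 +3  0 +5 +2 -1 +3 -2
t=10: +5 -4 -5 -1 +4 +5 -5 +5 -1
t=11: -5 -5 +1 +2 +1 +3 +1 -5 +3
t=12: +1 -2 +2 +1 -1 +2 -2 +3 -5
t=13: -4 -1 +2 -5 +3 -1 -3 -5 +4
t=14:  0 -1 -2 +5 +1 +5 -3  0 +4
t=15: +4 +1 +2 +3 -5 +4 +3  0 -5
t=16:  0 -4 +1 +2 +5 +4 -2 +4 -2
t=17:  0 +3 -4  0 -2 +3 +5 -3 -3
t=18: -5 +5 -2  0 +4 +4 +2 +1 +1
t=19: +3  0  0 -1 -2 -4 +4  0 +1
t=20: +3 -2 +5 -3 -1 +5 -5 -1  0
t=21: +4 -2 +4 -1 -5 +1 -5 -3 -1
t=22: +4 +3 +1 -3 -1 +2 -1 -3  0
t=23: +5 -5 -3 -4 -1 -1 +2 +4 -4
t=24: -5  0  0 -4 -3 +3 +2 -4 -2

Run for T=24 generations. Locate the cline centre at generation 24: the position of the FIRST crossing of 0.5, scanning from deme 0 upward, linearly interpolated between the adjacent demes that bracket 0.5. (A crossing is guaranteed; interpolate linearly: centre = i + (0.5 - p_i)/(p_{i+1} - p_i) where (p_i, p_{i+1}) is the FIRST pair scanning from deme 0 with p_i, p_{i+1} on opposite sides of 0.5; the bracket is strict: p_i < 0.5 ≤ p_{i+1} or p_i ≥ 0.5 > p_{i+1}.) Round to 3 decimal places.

7.571

t=0: k=[98 98 98 98 98 98 98 98 0]
t=1: x=[98.0000 98.0000 98.0000 98.0000 98.0000 98.0000 98.0000 93.1000 4.9000] k=[98 98 98 98 98 98 98 89 7]
t=2: x=[98.0000 98.0000 98.0000 98.0000 98.0000 98.0000 97.5500 85.3500 11.1000] k=[98 98 98 98 98 98 98 84 16]
t=3: x=[98.0000 98.0000 98.0000 98.0000 98.0000 98.0000 97.3000 81.3000 19.4000] k=[98 98 98 98 98 98 92 80 15]
t=4: x=[98.0000 98.0000 98.0000 98.0000 98.0000 97.7000 91.7000 77.3500 18.2500] k=[98 98 98 98 98 98 97 77 23]
t=5: x=[98.0000 98.0000 98.0000 98.0000 98.0000 97.9500 96.0500 75.3000 25.7000] k=[98 98 98 98 98 98 93 75 28]
t=6: x=[98.0000 98.0000 98.0000 98.0000 98.0000 97.7500 92.3500 73.5500 30.3500] k=[98 98 98 98 98 98 96 69 31]
t=7: x=[98.0000 98.0000 98.0000 98.0000 98.0000 97.9000 94.7500 68.4500 32.9000] k=[98 98 98 98 98 98 93 65 32]
t=8: x=[98.0000 98.0000 98.0000 98.0000 98.0000 97.7500 91.8500 64.7500 33.6500] k=[98 98 98 98 98 93 88 64 38]
t=9: x=[98.0000 98.0000 98.0000 98.0000 97.7500 93.0000 87.0500 63.9000 39.3000] k=[98 98 98 98 98 95 86 67 37]
t=10: x=[98.0000 98.0000 98.0000 98.0000 97.8500 94.7000 85.5000 66.4500 38.5000] k=[98 98 98 98 98 98 81 71 38]
t=11: x=[98.0000 98.0000 98.0000 98.0000 98.0000 97.1500 81.3500 69.8500 39.6500] k=[98 98 98 98 98 98 82 65 43]
t=12: x=[98.0000 98.0000 98.0000 98.0000 98.0000 97.2000 81.9500 64.7500 44.1000] k=[98 98 98 98 98 98 80 68 39]
t=13: x=[98.0000 98.0000 98.0000 98.0000 98.0000 97.1000 80.3000 67.1500 40.4500] k=[98 98 98 98 98 96 77 62 44]
t=14: x=[98.0000 98.0000 98.0000 98.0000 97.9000 95.1500 77.2000 61.8500 44.9000] k=[98 98 98 98 98 98 74 62 49]
t=15: x=[98.0000 98.0000 98.0000 98.0000 98.0000 96.8000 74.6000 61.9500 49.6500] k=[98 98 98 98 98 98 78 62 45]
t=16: x=[98.0000 98.0000 98.0000 98.0000 98.0000 97.0000 78.2000 61.9500 45.8500] k=[98 98 98 98 98 98 76 66 44]
t=17: x=[98.0000 98.0000 98.0000 98.0000 98.0000 96.9000 76.6000 65.4000 45.1000] k=[98 98 98 98 98 98 82 62 42]
t=18: x=[98.0000 98.0000 98.0000 98.0000 98.0000 97.2000 81.8000 62.0000 43.0000] k=[98 98 98 98 98 98 84 63 44]
t=19: x=[98.0000 98.0000 98.0000 98.0000 98.0000 97.3000 83.6500 63.1000 44.9500] k=[98 98 98 98 98 93 88 63 46]
t=20: x=[98.0000 98.0000 98.0000 98.0000 97.7500 93.0000 87.0000 63.4000 46.8500] k=[98 98 98 98 97 98 82 62 47]
t=21: x=[98.0000 98.0000 98.0000 97.9500 97.1000 97.1500 81.8000 62.2500 47.7500] k=[98 98 98 97 92 98 77 59 47]
t=22: x=[98.0000 98.0000 97.9500 96.8000 92.5500 96.6500 77.1500 59.3000 47.6000] k=[98 98 98 94 92 98 76 56 48]
t=23: x=[98.0000 98.0000 97.8000 94.1000 92.4000 96.6000 76.1000 56.6000 48.4000] k=[98 98 95 90 91 96 78 61 44]
t=24: x=[98.0000 97.8500 94.9000 90.3000 91.2000 94.8500 78.0500 61.0000 44.8500] k=[98 98 95 86 88 98 80 57 43]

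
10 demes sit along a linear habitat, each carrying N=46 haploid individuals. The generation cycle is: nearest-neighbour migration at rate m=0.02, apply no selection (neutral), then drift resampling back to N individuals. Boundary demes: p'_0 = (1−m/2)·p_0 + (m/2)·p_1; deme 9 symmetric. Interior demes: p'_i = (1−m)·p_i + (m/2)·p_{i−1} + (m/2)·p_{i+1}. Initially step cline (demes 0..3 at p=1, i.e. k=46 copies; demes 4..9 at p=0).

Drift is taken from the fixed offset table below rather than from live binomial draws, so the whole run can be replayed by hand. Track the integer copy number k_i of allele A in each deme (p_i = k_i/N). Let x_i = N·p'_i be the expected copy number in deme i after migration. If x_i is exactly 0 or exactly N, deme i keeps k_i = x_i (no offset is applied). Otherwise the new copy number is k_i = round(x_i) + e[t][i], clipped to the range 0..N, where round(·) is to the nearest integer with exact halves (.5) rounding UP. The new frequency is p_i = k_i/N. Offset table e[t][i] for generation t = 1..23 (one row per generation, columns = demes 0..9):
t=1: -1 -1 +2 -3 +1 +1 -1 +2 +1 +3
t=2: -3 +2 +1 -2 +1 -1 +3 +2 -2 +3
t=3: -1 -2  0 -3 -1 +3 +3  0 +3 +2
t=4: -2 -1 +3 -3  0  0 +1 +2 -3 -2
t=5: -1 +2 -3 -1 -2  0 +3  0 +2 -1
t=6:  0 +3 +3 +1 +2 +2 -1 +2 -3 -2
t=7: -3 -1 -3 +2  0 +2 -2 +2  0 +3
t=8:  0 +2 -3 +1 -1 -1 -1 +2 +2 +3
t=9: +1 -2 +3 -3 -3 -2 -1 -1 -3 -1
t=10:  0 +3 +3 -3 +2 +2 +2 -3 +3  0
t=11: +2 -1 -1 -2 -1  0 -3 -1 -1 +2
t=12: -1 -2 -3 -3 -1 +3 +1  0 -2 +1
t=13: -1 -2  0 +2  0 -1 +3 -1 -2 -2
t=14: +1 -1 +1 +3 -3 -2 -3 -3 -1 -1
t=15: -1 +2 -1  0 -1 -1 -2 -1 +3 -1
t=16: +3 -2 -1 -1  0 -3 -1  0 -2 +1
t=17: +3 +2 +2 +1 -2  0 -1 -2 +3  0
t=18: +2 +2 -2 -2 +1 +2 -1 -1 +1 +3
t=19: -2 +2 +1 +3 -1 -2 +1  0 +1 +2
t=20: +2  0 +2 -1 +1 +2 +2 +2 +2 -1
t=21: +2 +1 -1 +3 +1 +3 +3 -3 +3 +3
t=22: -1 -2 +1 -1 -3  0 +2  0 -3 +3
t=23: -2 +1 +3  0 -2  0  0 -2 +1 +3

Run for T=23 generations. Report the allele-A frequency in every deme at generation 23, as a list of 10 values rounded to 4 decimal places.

t=0: k=[46 46 46 46 0 0 0 0 0 0]
t=1: x=[46.0000 46.0000 46.0000 45.5400 0.4600 0.0000 0.0000 0.0000 0.0000 0.0000] k=[46 46 46 43 1 0 0 0 0 0]
t=2: x=[46.0000 46.0000 45.9700 42.6100 1.4100 0.0100 0.0000 0.0000 0.0000 0.0000] k=[46 46 46 41 2 0 0 0 0 0]
t=3: x=[46.0000 46.0000 45.9500 40.6600 2.3700 0.0200 0.0000 0.0000 0.0000 0.0000] k=[46 46 46 38 1 3 0 0 0 0]
t=4: x=[46.0000 46.0000 45.9200 37.7100 1.3900 2.9500 0.0300 0.0000 0.0000 0.0000] k=[46 46 46 35 1 3 1 0 0 0]
t=5: x=[46.0000 46.0000 45.8900 34.7700 1.3600 2.9600 1.0100 0.0100 0.0000 0.0000] k=[46 46 43 34 0 3 4 0 0 0]
t=6: x=[46.0000 45.9700 42.9400 33.7500 0.3700 2.9800 3.9500 0.0400 0.0000 0.0000] k=[46 46 46 35 2 5 3 2 0 0]
t=7: x=[46.0000 46.0000 45.8900 34.7800 2.3600 4.9500 3.0100 1.9900 0.0200 0.0000] k=[46 46 43 37 2 7 1 4 0 0]
t=8: x=[46.0000 45.9700 42.9700 36.7100 2.4000 6.8900 1.0900 3.9300 0.0400 0.0000] k=[46 46 40 38 1 6 0 6 2 0]
t=9: x=[46.0000 45.9400 40.0400 37.6500 1.4200 5.8900 0.1200 5.9000 2.0200 0.0200] k=[46 44 43 35 0 4 0 5 0 0]
t=10: x=[45.9800 44.0100 42.9300 34.7300 0.3900 3.9200 0.0900 4.9000 0.0500 0.0000] k=[46 46 46 32 2 6 2 2 3 0]
t=11: x=[46.0000 46.0000 45.8600 31.8400 2.3400 5.9200 2.0400 2.0100 2.9600 0.0300] k=[46 46 45 30 1 6 0 1 2 2]
t=12: x=[46.0000 45.9900 44.8600 29.8600 1.3400 5.8900 0.0700 1.0000 1.9900 2.0000] k=[46 44 42 27 0 9 1 1 0 3]
t=13: x=[45.9800 44.0000 41.8700 26.8800 0.3600 8.8300 1.0800 0.9900 0.0400 2.9700] k=[45 42 42 29 0 8 4 0 0 1]
t=14: x=[44.9700 42.0300 41.8700 28.8400 0.3700 7.8800 4.0000 0.0400 0.0100 0.9900] k=[46 41 43 32 0 6 1 0 0 0]
t=15: x=[45.9500 41.0700 42.8700 31.7900 0.3800 5.8900 1.0400 0.0100 0.0000 0.0000] k=[45 43 42 32 0 5 0 0 0 0]
t=16: x=[44.9800 43.0100 41.9100 31.7800 0.3700 4.9000 0.0500 0.0000 0.0000 0.0000] k=[46 41 41 31 0 2 0 0 0 0]
t=17: x=[45.9500 41.0500 40.9000 30.7900 0.3300 1.9600 0.0200 0.0000 0.0000 0.0000] k=[46 43 43 32 0 2 0 0 0 0]
t=18: x=[45.9700 43.0300 42.8900 31.7900 0.3400 1.9600 0.0200 0.0000 0.0000 0.0000] k=[46 45 41 30 1 4 0 0 0 0]
t=19: x=[45.9900 44.9700 40.9300 29.8200 1.3200 3.9300 0.0400 0.0000 0.0000 0.0000] k=[44 46 42 33 0 2 1 0 0 0]
t=20: x=[44.0200 45.9400 41.9500 32.7600 0.3500 1.9700 1.0000 0.0100 0.0000 0.0000] k=[46 46 44 32 1 4 3 2 0 0]
t=21: x=[46.0000 45.9800 43.9000 31.8100 1.3400 3.9600 3.0000 1.9900 0.0200 0.0000] k=[46 46 43 35 2 7 6 0 3 0]
t=22: x=[46.0000 45.9700 42.9500 34.7500 2.3800 6.9400 5.9500 0.0900 2.9400 0.0300] k=[46 44 44 34 0 7 8 0 0 3]
t=23: x=[45.9800 44.0200 43.9000 33.7600 0.4100 6.9400 7.9100 0.0800 0.0300 2.9700] k=[44 45 46 34 0 7 8 0 1 6]

[0.9565, 0.9783, 1.0000, 0.7391, 0.0000, 0.1522, 0.1739, 0.0000, 0.0217, 0.1304]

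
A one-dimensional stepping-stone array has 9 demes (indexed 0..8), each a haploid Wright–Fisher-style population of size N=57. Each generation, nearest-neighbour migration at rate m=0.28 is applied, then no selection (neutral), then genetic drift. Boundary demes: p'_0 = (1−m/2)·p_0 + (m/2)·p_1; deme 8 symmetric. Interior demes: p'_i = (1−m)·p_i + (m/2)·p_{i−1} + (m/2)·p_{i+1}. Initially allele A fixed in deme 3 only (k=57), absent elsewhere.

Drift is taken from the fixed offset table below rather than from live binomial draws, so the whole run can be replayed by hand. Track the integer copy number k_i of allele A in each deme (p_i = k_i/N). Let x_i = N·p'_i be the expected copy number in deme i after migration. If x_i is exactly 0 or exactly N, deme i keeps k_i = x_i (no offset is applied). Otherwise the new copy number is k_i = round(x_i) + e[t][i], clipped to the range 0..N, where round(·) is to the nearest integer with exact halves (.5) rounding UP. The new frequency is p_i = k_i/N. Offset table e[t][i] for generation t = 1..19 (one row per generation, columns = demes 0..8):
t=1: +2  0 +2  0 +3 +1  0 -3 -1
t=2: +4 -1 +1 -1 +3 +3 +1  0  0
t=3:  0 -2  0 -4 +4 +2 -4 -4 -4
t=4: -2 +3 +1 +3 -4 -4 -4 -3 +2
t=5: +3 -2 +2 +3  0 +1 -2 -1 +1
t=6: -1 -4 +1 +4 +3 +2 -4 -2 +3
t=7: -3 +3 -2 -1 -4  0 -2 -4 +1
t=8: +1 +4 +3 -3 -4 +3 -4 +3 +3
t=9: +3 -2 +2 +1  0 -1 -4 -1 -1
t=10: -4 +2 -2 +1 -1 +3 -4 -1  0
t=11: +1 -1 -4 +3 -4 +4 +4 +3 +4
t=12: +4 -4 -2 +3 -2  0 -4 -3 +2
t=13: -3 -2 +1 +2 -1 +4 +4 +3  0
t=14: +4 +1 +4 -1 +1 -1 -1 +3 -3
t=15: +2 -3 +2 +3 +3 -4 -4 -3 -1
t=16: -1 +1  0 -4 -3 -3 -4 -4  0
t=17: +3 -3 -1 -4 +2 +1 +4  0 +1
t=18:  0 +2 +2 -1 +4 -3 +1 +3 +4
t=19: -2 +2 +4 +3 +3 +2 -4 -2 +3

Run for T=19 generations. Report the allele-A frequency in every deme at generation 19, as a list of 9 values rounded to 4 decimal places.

t=0: k=[0 0 0 57 0 0 0 0 0]
t=1: x=[0.0000 0.0000 7.9800 41.0400 7.9800 0.0000 0.0000 0.0000 0.0000] k=[0 0 10 41 11 0 0 0 0]
t=2: x=[0.0000 1.4000 12.9400 32.4600 13.6600 1.5400 0.0000 0.0000 0.0000] k=[0 0 14 31 17 5 0 0 0]
t=3: x=[0.0000 1.9600 14.4200 26.6600 17.2800 5.9800 0.7000 0.0000 0.0000] k=[0 0 14 23 21 8 0 0 0]
t=4: x=[0.0000 1.9600 13.3000 21.4600 19.4600 8.7000 1.1200 0.0000 0.0000] k=[0 5 14 24 15 5 0 0 0]
t=5: x=[0.7000 5.5600 14.1400 21.3400 14.8600 5.7000 0.7000 0.0000 0.0000] k=[4 4 16 24 15 7 0 0 0]
t=6: x=[4.0000 5.6800 15.4400 21.6200 15.1400 7.1400 0.9800 0.0000 0.0000] k=[3 2 16 26 18 9 0 0 0]
t=7: x=[2.8600 4.1000 15.4400 23.4800 17.8600 9.0000 1.2600 0.0000 0.0000] k=[0 7 13 22 14 9 0 0 0]
t=8: x=[0.9800 6.8600 13.4200 19.6200 14.4200 8.4400 1.2600 0.0000 0.0000] k=[2 11 16 17 10 11 0 0 0]
t=9: x=[3.2600 10.4400 15.4400 15.8800 11.1200 9.3200 1.5400 0.0000 0.0000] k=[6 8 17 17 11 8 0 0 0]
t=10: x=[6.2800 8.9800 15.7400 16.1600 11.4200 7.3000 1.1200 0.0000 0.0000] k=[2 11 14 17 10 10 0 0 0]
t=11: x=[3.2600 10.1600 14.0000 15.6000 10.9800 8.6000 1.4000 0.0000 0.0000] k=[4 9 10 19 7 13 5 0 0]
t=12: x=[4.7000 8.4400 11.1200 16.0600 9.5200 11.0400 5.4200 0.7000 0.0000] k=[9 4 9 19 8 11 1 0 0]
t=13: x=[8.3000 5.4000 9.7000 16.0600 9.9600 9.1800 2.2600 0.1400 0.0000] k=[5 3 11 18 9 13 6 3 0]
t=14: x=[4.7200 4.4000 10.8600 15.7600 10.8200 11.4600 6.5600 3.0000 0.4200] k=[9 5 15 15 12 10 6 6 0]
t=15: x=[8.4400 6.9600 13.6000 14.5800 12.1400 9.7200 6.5600 5.1600 0.8400] k=[10 4 16 18 15 6 3 2 0]
t=16: x=[9.1600 6.5200 14.6000 17.3000 14.1600 6.8400 3.2800 1.8600 0.2800] k=[8 8 15 13 11 4 0 0 0]
t=17: x=[8.0000 8.9800 13.7400 13.0000 10.3000 4.4200 0.5600 0.0000 0.0000] k=[11 6 13 9 12 5 5 0 0]
t=18: x=[10.3000 7.6800 11.4600 9.9800 10.6000 5.9800 4.3000 0.7000 0.0000] k=[10 10 13 9 15 3 5 4 0]
t=19: x=[10.0000 10.4200 12.0200 10.4000 12.4800 4.9600 4.5800 3.5800 0.5600] k=[8 12 16 13 15 7 1 2 4]

[0.1404, 0.2105, 0.2807, 0.2281, 0.2632, 0.1228, 0.0175, 0.0351, 0.0702]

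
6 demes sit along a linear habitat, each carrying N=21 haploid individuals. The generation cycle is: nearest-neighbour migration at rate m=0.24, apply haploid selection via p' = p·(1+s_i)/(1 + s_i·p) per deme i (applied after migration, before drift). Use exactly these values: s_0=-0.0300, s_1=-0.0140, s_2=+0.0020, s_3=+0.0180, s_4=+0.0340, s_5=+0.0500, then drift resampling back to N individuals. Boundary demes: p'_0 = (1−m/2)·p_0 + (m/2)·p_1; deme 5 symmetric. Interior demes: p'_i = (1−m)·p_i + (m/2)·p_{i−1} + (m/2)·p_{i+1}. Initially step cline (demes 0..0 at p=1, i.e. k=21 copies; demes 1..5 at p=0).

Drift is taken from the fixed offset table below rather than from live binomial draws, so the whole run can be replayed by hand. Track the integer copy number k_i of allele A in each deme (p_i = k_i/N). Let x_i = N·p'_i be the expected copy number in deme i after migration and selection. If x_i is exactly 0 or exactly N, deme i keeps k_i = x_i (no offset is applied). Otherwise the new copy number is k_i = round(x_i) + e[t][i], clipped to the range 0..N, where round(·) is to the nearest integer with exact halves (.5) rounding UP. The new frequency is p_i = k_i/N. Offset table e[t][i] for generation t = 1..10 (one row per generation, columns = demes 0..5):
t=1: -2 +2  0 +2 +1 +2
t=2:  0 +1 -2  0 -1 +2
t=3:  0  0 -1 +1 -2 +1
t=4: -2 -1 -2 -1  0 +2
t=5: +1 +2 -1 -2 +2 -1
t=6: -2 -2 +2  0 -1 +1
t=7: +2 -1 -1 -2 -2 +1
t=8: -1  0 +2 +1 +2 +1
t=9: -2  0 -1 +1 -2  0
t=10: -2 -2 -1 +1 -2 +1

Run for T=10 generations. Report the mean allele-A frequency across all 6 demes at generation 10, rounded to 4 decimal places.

0.0794

t=0: k=[21 0 0 0 0 0]
t=1: x=[18.4117 2.4889 0.0000 0.0000 0.0000 0.0000] k=[16 4 0 0 0 0]
t=2: x=[14.4232 4.9068 0.4809 0.0000 0.0000 0.0000] k=[14 6 0 0 0 0]
t=3: x=[12.8889 6.1783 0.7214 0.0000 0.0000 0.0000] k=[13 6 0 0 0 0]
t=4: x=[12.0037 6.0590 0.7214 0.0000 0.0000 0.0000] k=[10 5 0 0 0 0]
t=5: x=[9.2421 4.9465 0.6012 0.0000 0.0000 0.0000] k=[10 7 0 0 0 0]
t=6: x=[9.4814 6.4568 0.8416 0.0000 0.0000 0.0000] k=[7 4 3 0 0 0]
t=7: x=[6.5025 4.1925 2.7648 0.3664 0.0000 0.0000] k=[9 3 2 0 0 0]
t=8: x=[8.1277 3.5581 1.8834 0.2443 0.0000 0.0000] k=[7 4 4 1 0 0]
t=9: x=[6.5025 4.3115 3.6460 1.2610 0.1241 0.0000] k=[5 4 3 2 0 0]
t=10: x=[4.7668 3.9545 3.0051 1.9108 0.2481 0.0000] k=[3 2 2 3 0 0]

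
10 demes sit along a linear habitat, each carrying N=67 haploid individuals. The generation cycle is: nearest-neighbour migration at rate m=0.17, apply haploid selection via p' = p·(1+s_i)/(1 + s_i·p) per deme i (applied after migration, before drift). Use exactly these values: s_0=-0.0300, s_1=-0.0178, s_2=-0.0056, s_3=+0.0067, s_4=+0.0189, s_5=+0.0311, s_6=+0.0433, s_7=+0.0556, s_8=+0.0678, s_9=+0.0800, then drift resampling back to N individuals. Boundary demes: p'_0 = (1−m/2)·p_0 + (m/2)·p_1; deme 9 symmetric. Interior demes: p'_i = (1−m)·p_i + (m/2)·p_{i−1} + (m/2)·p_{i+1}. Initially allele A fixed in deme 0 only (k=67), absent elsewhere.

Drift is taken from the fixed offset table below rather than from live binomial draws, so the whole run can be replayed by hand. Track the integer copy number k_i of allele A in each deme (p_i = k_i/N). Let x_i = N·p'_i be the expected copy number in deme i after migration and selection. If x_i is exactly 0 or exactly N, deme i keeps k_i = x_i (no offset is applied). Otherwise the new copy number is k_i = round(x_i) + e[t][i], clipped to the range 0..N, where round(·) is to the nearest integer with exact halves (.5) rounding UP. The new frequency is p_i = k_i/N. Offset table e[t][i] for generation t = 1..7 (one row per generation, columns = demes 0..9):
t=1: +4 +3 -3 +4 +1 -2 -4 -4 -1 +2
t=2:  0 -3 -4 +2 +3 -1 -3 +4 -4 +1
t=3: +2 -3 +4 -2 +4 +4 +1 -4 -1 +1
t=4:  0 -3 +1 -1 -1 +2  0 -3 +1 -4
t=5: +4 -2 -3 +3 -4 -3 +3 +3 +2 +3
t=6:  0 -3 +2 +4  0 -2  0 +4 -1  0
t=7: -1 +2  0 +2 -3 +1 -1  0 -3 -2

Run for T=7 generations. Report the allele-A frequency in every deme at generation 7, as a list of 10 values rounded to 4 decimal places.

[0.6567, 0.2388, 0.1045, 0.1343, 0.0000, 0.0000, 0.0000, 0.0000, 0.0000, 0.0000]

t=0: k=[67 0 0 0 0 0 0 0 0 0]
t=1: x=[61.1443 5.6021 0.0000 0.0000 0.0000 0.0000 0.0000 0.0000 0.0000 0.0000] k=[65 9 0 0 0 0 0 0 0 0]
t=2: x=[60.0526 12.8079 0.7608 0.0000 0.0000 0.0000 0.0000 0.0000 0.0000 0.0000] k=[60 10 0 0 0 0 0 0 0 0]
t=3: x=[55.4620 13.2085 0.8453 0.0000 0.0000 0.0000 0.0000 0.0000 0.0000 0.0000] k=[57 10 5 0 0 0 0 0 0 0]
t=4: x=[52.6648 13.3767 4.9741 0.4278 0.0000 0.0000 0.0000 0.0000 0.0000 0.0000] k=[53 10 6 0 0 0 0 0 0 0]
t=5: x=[48.9461 13.1244 5.8002 0.5134 0.0000 0.0000 0.0000 0.0000 0.0000 0.0000] k=[53 11 3 4 0 0 0 0 0 0]
t=6: x=[49.0323 13.6933 3.7451 3.5977 0.3464 0.0000 0.0000 0.0000 0.0000 0.0000] k=[49 11 6 8 0 0 0 0 0 0]
t=7: x=[45.3258 13.6092 6.5617 7.1928 0.6927 0.0000 0.0000 0.0000 0.0000 0.0000] k=[44 16 7 9 0 0 0 0 0 0]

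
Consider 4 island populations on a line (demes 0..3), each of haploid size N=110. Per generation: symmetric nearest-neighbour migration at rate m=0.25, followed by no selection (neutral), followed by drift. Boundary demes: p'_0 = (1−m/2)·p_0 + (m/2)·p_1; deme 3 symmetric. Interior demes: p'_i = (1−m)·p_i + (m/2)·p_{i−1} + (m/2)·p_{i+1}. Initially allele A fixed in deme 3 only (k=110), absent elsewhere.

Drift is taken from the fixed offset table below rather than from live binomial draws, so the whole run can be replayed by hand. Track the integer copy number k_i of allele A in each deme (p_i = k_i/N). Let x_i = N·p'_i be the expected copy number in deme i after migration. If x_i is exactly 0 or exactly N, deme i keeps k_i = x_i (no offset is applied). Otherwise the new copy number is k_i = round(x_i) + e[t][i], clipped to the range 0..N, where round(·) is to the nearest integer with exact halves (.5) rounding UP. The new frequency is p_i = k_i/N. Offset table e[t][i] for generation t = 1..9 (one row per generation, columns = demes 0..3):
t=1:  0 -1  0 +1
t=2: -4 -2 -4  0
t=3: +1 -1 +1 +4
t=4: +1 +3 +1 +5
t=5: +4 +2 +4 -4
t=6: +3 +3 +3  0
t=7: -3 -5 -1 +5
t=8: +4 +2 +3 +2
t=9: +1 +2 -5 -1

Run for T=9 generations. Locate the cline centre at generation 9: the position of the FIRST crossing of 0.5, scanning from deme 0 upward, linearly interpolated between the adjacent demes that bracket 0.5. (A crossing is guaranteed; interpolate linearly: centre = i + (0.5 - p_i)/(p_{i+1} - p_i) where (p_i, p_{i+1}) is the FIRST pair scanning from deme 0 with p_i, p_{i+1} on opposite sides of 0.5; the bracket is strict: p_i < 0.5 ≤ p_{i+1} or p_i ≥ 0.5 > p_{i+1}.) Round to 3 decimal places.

t=0: k=[0 0 0 110]
t=1: x=[0.0000 0.0000 13.7500 96.2500] k=[0 0 14 97]
t=2: x=[0.0000 1.7500 22.6250 86.6250] k=[0 0 19 87]
t=3: x=[0.0000 2.3750 25.1250 78.5000] k=[0 1 26 83]
t=4: x=[0.1250 4.0000 30.0000 75.8750] k=[1 7 31 81]
t=5: x=[1.7500 9.2500 34.2500 74.7500] k=[6 11 38 71]
t=6: x=[6.6250 13.7500 38.7500 66.8750] k=[10 17 42 67]
t=7: x=[10.8750 19.2500 42.0000 63.8750] k=[8 14 41 69]
t=8: x=[8.7500 16.6250 41.1250 65.5000] k=[13 19 44 68]
t=9: x=[13.7500 21.3750 43.8750 65.0000] k=[15 23 39 64]

2.640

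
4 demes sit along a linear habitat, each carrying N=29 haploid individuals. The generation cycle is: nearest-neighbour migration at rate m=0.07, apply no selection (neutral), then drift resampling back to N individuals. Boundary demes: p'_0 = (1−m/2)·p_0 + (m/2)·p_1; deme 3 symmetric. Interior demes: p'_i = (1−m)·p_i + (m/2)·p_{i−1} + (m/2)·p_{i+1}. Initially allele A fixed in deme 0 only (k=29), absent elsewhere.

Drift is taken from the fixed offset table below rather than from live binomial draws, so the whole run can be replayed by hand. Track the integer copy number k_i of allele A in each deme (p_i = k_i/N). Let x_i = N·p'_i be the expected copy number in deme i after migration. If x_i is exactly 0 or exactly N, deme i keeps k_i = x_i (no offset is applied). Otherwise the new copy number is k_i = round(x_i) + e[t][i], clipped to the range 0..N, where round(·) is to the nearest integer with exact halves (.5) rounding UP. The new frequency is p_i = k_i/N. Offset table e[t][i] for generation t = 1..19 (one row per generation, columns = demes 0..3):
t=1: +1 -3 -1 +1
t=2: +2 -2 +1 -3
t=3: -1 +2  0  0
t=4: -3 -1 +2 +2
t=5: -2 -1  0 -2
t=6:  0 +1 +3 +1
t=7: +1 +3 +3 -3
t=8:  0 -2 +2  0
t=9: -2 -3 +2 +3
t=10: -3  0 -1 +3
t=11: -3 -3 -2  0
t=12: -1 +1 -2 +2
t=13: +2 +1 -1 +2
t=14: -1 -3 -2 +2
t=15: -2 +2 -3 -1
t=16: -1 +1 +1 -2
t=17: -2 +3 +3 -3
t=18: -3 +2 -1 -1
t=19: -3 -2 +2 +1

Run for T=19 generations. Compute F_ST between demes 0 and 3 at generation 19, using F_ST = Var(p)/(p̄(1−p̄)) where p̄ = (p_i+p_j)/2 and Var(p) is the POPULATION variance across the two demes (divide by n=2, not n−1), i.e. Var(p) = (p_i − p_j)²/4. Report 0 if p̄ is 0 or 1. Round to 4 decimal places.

0.0700

t=0: k=[29 0 0 0]
t=1: x=[27.9850 1.0150 0.0000 0.0000] k=[29 0 0 0]
t=2: x=[27.9850 1.0150 0.0000 0.0000] k=[29 0 0 0]
t=3: x=[27.9850 1.0150 0.0000 0.0000] k=[27 3 0 0]
t=4: x=[26.1600 3.7350 0.1050 0.0000] k=[23 3 2 0]
t=5: x=[22.3000 3.6650 1.9650 0.0700] k=[20 3 2 0]
t=6: x=[19.4050 3.5600 1.9650 0.0700] k=[19 5 5 1]
t=7: x=[18.5100 5.4900 4.8600 1.1400] k=[20 8 8 0]
t=8: x=[19.5800 8.4200 7.7200 0.2800] k=[20 6 10 0]
t=9: x=[19.5100 6.6300 9.5100 0.3500] k=[18 4 12 3]
t=10: x=[17.5100 4.7700 11.4050 3.3150] k=[15 5 10 6]
t=11: x=[14.6500 5.5250 9.6850 6.1400] k=[12 3 8 6]
t=12: x=[11.6850 3.4900 7.7550 6.0700] k=[11 4 6 8]
t=13: x=[10.7550 4.3150 6.0000 7.9300] k=[13 5 5 10]
t=14: x=[12.7200 5.2800 5.1750 9.8250] k=[12 2 3 12]
t=15: x=[11.6500 2.3850 3.2800 11.6850] k=[10 4 0 11]
t=16: x=[9.7900 4.0700 0.5250 10.6150] k=[9 5 2 9]
t=17: x=[8.8600 5.0350 2.3500 8.7550] k=[7 8 5 6]
t=18: x=[7.0350 7.8600 5.1400 5.9650] k=[4 10 4 5]
t=19: x=[4.2100 9.5800 4.2450 4.9650] k=[1 8 6 6]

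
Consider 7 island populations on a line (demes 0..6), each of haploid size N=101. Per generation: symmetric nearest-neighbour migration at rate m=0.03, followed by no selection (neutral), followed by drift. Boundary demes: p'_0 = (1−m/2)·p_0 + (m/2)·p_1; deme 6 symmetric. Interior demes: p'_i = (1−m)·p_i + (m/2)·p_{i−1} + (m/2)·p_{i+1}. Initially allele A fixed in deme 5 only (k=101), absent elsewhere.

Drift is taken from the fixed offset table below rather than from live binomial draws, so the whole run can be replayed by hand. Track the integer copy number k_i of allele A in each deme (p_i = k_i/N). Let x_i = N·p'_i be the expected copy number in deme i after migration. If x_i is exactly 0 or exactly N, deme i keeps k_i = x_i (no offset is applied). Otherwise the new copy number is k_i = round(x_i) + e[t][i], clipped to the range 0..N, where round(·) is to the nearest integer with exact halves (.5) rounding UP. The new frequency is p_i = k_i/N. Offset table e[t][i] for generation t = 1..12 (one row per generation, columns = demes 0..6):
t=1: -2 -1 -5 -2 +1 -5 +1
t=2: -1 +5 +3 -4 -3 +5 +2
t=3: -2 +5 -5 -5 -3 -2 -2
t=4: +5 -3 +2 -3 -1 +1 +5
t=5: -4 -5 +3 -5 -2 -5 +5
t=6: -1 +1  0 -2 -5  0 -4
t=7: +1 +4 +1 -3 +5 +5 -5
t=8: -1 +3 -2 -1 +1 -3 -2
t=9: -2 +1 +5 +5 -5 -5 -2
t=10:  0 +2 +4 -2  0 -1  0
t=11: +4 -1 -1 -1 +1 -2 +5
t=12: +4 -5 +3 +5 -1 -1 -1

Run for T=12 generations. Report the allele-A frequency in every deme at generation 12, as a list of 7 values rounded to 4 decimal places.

t=0: k=[0 0 0 0 0 101 0]
t=1: x=[0.0000 0.0000 0.0000 0.0000 1.5150 97.9700 1.5150] k=[0 0 0 0 3 93 3]
t=2: x=[0.0000 0.0000 0.0000 0.0450 4.3050 90.3000 4.3500] k=[0 0 0 0 1 95 6]
t=3: x=[0.0000 0.0000 0.0000 0.0150 2.3950 92.2550 7.3350] k=[0 0 0 0 0 90 5]
t=4: x=[0.0000 0.0000 0.0000 0.0000 1.3500 87.3750 6.2750] k=[0 0 0 0 0 88 11]
t=5: x=[0.0000 0.0000 0.0000 0.0000 1.3200 85.5250 12.1550] k=[0 0 0 0 0 81 17]
t=6: x=[0.0000 0.0000 0.0000 0.0000 1.2150 78.8250 17.9600] k=[0 0 0 0 0 79 14]
t=7: x=[0.0000 0.0000 0.0000 0.0000 1.1850 76.8400 14.9750] k=[0 0 0 0 6 82 10]
t=8: x=[0.0000 0.0000 0.0000 0.0900 7.0500 79.7800 11.0800] k=[0 0 0 0 8 77 9]
t=9: x=[0.0000 0.0000 0.0000 0.1200 8.9150 74.9450 10.0200] k=[0 0 0 5 4 70 8]
t=10: x=[0.0000 0.0000 0.0750 4.9100 5.0050 68.0800 8.9300] k=[0 0 4 3 5 67 9]
t=11: x=[0.0000 0.0600 3.9250 3.0450 5.9000 65.2000 9.8700] k=[0 0 3 2 7 63 15]
t=12: x=[0.0000 0.0450 2.9400 2.0900 7.7650 61.4400 15.7200] k=[0 0 6 7 7 60 15]

[0.0000, 0.0000, 0.0594, 0.0693, 0.0693, 0.5941, 0.1485]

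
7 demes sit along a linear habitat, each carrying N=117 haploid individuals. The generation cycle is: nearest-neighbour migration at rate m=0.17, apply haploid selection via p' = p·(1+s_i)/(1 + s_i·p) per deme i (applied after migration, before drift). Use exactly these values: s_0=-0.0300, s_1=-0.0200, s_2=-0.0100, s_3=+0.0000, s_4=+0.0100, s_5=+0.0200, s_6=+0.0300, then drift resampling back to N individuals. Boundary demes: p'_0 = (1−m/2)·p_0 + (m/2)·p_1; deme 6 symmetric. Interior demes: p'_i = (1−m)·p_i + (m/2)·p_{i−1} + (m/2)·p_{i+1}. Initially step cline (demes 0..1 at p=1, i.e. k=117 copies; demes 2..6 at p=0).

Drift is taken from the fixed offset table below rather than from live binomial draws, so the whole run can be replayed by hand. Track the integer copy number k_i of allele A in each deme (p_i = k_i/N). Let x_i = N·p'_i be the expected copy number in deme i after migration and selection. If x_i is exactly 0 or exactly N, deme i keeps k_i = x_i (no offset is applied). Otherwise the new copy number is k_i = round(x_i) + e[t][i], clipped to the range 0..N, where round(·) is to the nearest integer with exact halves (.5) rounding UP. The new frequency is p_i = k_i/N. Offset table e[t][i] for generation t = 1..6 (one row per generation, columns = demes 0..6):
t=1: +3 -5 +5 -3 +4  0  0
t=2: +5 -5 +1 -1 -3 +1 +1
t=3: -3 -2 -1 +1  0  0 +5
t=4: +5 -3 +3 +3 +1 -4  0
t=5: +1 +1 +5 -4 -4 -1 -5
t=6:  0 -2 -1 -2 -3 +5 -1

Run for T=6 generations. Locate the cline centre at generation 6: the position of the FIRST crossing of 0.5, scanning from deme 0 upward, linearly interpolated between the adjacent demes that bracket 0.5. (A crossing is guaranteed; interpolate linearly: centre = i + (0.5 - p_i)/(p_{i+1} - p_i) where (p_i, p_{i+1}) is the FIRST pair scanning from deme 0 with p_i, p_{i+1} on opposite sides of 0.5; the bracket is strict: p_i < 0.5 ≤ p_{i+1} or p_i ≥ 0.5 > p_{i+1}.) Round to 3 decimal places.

1.434

t=0: k=[117 117 0 0 0 0 0]
t=1: x=[117.0000 106.8696 9.8539 0.0000 0.0000 0.0000 0.0000] k=[117 102 15 0 0 0 0]
t=2: x=[115.6860 95.5281 20.9466 1.2750 0.0000 0.0000 0.0000] k=[117 91 22 0 0 0 0]
t=3: x=[114.7230 86.8955 25.7924 1.8700 0.0000 0.0000 0.0000] k=[112 85 25 3 0 0 0]
t=4: x=[109.4939 81.6990 28.0153 4.6150 0.2575 0.0000 0.0000] k=[114 79 31 8 1 0 0]
t=5: x=[110.8499 77.3673 32.8869 9.3600 1.5249 0.0867 0.0000] k=[112 78 38 5 0 0 0]
t=6: x=[108.8829 76.9596 38.3355 7.3800 0.4292 0.0000 0.0000] k=[109 75 37 5 0 0 0]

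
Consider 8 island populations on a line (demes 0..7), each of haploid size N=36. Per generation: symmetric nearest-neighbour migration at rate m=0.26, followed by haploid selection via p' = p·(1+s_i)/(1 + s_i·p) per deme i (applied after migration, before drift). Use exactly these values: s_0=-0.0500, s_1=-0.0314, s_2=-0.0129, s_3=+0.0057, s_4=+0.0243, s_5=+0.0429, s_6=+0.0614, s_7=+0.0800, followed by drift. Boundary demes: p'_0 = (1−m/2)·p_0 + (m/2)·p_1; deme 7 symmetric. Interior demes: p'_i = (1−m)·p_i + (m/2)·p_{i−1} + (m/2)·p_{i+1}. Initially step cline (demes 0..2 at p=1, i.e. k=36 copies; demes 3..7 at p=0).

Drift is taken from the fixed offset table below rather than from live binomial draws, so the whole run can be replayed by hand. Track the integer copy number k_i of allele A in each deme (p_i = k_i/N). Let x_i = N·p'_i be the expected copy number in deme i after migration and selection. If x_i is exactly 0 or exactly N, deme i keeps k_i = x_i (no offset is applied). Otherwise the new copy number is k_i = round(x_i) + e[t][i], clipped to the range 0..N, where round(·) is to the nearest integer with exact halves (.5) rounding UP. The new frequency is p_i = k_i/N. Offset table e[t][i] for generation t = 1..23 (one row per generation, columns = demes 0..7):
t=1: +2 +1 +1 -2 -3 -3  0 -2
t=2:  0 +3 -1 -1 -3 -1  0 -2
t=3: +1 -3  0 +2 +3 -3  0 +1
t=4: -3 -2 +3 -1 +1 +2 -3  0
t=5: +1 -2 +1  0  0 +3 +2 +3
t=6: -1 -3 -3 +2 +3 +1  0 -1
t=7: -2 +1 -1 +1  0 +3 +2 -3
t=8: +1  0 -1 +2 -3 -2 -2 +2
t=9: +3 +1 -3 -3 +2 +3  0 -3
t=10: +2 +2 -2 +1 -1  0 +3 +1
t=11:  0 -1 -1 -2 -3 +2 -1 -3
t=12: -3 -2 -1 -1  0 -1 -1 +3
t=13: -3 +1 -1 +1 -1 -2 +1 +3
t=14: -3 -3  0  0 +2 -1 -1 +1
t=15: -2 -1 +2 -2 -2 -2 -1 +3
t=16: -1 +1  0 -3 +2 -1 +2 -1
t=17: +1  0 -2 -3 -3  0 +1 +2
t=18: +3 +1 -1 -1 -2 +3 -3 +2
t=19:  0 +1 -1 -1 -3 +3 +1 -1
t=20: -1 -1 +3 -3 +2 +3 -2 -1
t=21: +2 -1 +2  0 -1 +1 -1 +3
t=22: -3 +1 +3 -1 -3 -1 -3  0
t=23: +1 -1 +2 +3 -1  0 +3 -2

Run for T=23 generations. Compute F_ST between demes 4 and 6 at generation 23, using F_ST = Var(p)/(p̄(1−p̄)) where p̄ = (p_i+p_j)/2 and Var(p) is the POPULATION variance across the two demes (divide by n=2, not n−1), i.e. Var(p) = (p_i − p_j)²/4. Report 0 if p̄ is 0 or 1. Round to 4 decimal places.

0.0756

t=0: k=[36 36 36 0 0 0 0 0]
t=1: x=[36.0000 36.0000 31.2669 4.7032 0.0000 0.0000 0.0000 0.0000] k=[36 36 32 3 0 0 0 0]
t=2: x=[36.0000 35.4634 28.6745 6.4099 0.3994 0.0000 0.0000 0.0000] k=[36 36 28 5 0 0 0 0]
t=3: x=[36.0000 34.9273 25.9562 7.3733 0.6655 0.0000 0.0000 0.0000] k=[36 32 26 9 4 0 0 0]
t=4: x=[35.4530 31.6187 24.4685 10.6025 4.2186 0.5420 0.0000 0.0000] k=[32 30 27 10 5 3 0 0]
t=5: x=[31.5435 29.7060 25.0815 11.6047 5.5010 2.9829 0.4137 0.0000] k=[33 28 26 12 6 6 2 0]
t=6: x=[32.1783 28.1968 24.3379 13.0873 6.9131 5.6780 2.3896 0.2806] k=[31 25 21 15 10 7 2 0]
t=7: x=[29.9668 25.0180 20.6257 15.1799 10.4370 6.9731 2.5264 0.2806] k=[28 26 20 16 10 10 5 0]
t=8: x=[27.4090 25.2409 20.1449 15.7904 10.9622 9.6437 5.2621 0.7010] k=[28 25 19 18 8 8 3 3]
t=9: x=[27.2754 24.3601 19.5341 16.8809 9.4666 7.5988 3.8501 3.2185] k=[30 25 17 14 11 11 4 0]
t=10: x=[29.0674 24.3601 17.5332 14.0487 11.5778 10.3978 4.6249 0.5610] k=[31 26 16 15 11 10 8 2]
t=11: x=[30.1014 25.1092 17.0534 14.6594 11.5778 10.1738 7.8393 2.9840] k=[30 24 16 13 9 12 7 0]
t=12: x=[28.9332 23.4808 16.5339 12.9170 10.0834 11.2828 7.0725 0.9808] k=[26 21 16 12 10 10 6 4]
t=13: x=[24.9613 20.7201 16.0145 12.3060 10.4370 9.7762 6.5742 4.5577] k=[22 22 15 13 9 8 8 8]
t=14: x=[21.5587 20.8106 15.5352 12.7868 9.5576 8.3974 8.3769 8.4891] k=[19 18 16 13 12 7 7 9]
t=15: x=[18.4090 17.5829 15.7549 13.3076 11.6685 7.9061 7.6115 9.2594] k=[16 17 18 11 10 6 7 12]
t=16: x=[15.6747 16.7140 16.8436 11.8251 9.7801 6.8808 7.8807 11.9564] k=[15 18 17 9 12 6 10 11]
t=17: x=[14.9398 17.1933 15.9745 10.4722 11.0127 7.5475 10.0356 11.4627] k=[16 17 14 7 8 8 11 13]
t=18: x=[15.6747 16.1953 13.3707 8.0755 8.0186 8.6633 11.3274 13.3804] k=[19 17 12 7 6 12 8 15]
t=19: x=[18.2788 16.3250 11.8964 7.5539 7.0451 11.0185 9.8506 14.7552] k=[18 17 11 7 4 14 11 14]
t=20: x=[17.4086 16.0657 11.1598 7.1626 5.8060 12.6525 12.2570 14.2673] k=[16 15 14 4 8 16 10 13]
t=21: x=[15.4163 14.7216 12.7230 5.8478 8.6771 14.5426 11.6342 13.2476] k=[17 14 15 6 8 16 11 16]
t=22: x=[16.1521 14.2445 13.5900 7.4636 8.9404 14.6737 12.7870 16.0312] k=[13 15 17 6 6 14 10 16]
t=23: x=[12.8333 14.7216 15.1959 7.4636 7.1770 12.7842 11.7670 15.8998] k=[14 14 17 10 6 13 15 14]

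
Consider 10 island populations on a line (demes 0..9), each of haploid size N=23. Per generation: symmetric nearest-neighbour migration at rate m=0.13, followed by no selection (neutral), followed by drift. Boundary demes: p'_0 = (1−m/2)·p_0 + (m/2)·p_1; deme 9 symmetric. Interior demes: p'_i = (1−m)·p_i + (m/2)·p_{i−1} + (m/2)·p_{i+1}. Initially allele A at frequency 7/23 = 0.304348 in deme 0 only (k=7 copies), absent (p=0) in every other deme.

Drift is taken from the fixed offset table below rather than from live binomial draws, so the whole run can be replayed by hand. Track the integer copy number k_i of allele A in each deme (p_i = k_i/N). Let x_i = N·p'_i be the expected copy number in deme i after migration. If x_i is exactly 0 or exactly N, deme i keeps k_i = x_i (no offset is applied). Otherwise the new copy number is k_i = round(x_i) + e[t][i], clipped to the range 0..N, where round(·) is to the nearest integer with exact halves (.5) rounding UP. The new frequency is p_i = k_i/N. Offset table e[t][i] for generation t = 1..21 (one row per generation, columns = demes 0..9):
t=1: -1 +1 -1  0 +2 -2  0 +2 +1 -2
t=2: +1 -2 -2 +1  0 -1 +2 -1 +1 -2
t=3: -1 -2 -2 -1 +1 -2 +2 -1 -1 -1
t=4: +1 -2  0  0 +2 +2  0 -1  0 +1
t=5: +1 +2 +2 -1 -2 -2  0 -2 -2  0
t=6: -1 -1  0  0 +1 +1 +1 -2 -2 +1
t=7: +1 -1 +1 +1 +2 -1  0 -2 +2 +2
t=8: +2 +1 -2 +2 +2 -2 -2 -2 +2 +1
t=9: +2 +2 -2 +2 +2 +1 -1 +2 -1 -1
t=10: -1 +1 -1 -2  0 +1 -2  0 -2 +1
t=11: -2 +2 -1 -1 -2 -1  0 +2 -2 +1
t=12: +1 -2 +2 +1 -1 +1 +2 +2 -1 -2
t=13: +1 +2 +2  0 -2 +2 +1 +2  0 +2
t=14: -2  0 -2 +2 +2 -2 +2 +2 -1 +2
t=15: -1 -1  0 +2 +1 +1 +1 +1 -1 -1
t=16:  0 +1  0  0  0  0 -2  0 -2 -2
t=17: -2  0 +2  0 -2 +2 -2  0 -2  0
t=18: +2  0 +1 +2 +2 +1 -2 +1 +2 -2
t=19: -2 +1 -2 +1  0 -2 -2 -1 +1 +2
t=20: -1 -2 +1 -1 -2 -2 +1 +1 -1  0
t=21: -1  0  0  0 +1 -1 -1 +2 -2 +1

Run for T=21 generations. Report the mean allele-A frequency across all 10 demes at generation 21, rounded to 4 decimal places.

0.1130

t=0: k=[7 0 0 0 0 0 0 0 0 0]
t=1: x=[6.5450 0.4550 0.0000 0.0000 0.0000 0.0000 0.0000 0.0000 0.0000 0.0000] k=[6 1 0 0 0 0 0 0 0 0]
t=2: x=[5.6750 1.2600 0.0650 0.0000 0.0000 0.0000 0.0000 0.0000 0.0000 0.0000] k=[7 0 0 0 0 0 0 0 0 0]
t=3: x=[6.5450 0.4550 0.0000 0.0000 0.0000 0.0000 0.0000 0.0000 0.0000 0.0000] k=[6 0 0 0 0 0 0 0 0 0]
t=4: x=[5.6100 0.3900 0.0000 0.0000 0.0000 0.0000 0.0000 0.0000 0.0000 0.0000] k=[7 0 0 0 0 0 0 0 0 0]
t=5: x=[6.5450 0.4550 0.0000 0.0000 0.0000 0.0000 0.0000 0.0000 0.0000 0.0000] k=[8 2 0 0 0 0 0 0 0 0]
t=6: x=[7.6100 2.2600 0.1300 0.0000 0.0000 0.0000 0.0000 0.0000 0.0000 0.0000] k=[7 1 0 0 0 0 0 0 0 0]
t=7: x=[6.6100 1.3250 0.0650 0.0000 0.0000 0.0000 0.0000 0.0000 0.0000 0.0000] k=[8 0 1 0 0 0 0 0 0 0]
t=8: x=[7.4800 0.5850 0.8700 0.0650 0.0000 0.0000 0.0000 0.0000 0.0000 0.0000] k=[9 2 0 2 0 0 0 0 0 0]
t=9: x=[8.5450 2.3250 0.2600 1.7400 0.1300 0.0000 0.0000 0.0000 0.0000 0.0000] k=[11 4 0 4 2 0 0 0 0 0]
t=10: x=[10.5450 4.1950 0.5200 3.6100 2.0000 0.1300 0.0000 0.0000 0.0000 0.0000] k=[10 5 0 2 2 1 0 0 0 0]
t=11: x=[9.6750 5.0000 0.4550 1.8700 1.9350 1.0000 0.0650 0.0000 0.0000 0.0000] k=[8 7 0 1 0 0 0 0 0 0]
t=12: x=[7.9350 6.6100 0.5200 0.8700 0.0650 0.0000 0.0000 0.0000 0.0000 0.0000] k=[9 5 3 2 0 0 0 0 0 0]
t=13: x=[8.7400 5.1300 3.0650 1.9350 0.1300 0.0000 0.0000 0.0000 0.0000 0.0000] k=[10 7 5 2 0 0 0 0 0 0]
t=14: x=[9.8050 7.0650 4.9350 2.0650 0.1300 0.0000 0.0000 0.0000 0.0000 0.0000] k=[8 7 3 4 2 0 0 0 0 0]
t=15: x=[7.9350 6.8050 3.3250 3.8050 2.0000 0.1300 0.0000 0.0000 0.0000 0.0000] k=[7 6 3 6 3 1 0 0 0 0]
t=16: x=[6.9350 5.8700 3.3900 5.6100 3.0650 1.0650 0.0650 0.0000 0.0000 0.0000] k=[7 7 3 6 3 1 0 0 0 0]
t=17: x=[7.0000 6.7400 3.4550 5.6100 3.0650 1.0650 0.0650 0.0000 0.0000 0.0000] k=[5 7 5 6 1 3 0 0 0 0]
t=18: x=[5.1300 6.7400 5.1950 5.6100 1.4550 2.6750 0.1950 0.0000 0.0000 0.0000] k=[7 7 6 8 3 4 0 0 0 0]
t=19: x=[7.0000 6.9350 6.1950 7.5450 3.3900 3.6750 0.2600 0.0000 0.0000 0.0000] k=[5 8 4 9 3 2 0 0 0 0]
t=20: x=[5.1950 7.5450 4.5850 8.2850 3.3250 1.9350 0.1300 0.0000 0.0000 0.0000] k=[4 6 6 7 1 0 1 0 0 0]
t=21: x=[4.1300 5.8700 6.0650 6.5450 1.3250 0.1300 0.8700 0.0650 0.0000 0.0000] k=[3 6 6 7 2 0 0 2 0 0]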